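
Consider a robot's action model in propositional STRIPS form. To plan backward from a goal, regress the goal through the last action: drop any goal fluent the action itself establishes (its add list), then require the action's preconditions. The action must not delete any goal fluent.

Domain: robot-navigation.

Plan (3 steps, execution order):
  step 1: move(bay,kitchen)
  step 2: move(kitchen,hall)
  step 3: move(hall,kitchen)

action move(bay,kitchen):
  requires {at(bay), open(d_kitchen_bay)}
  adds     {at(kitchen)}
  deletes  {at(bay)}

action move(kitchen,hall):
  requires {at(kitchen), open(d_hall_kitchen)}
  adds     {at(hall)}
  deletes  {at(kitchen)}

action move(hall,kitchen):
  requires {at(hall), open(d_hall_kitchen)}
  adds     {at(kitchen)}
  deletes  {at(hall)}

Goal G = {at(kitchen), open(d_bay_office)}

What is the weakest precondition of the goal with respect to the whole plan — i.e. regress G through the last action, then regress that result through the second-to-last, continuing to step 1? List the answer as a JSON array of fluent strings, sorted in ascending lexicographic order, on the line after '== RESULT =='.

Regress step by step:
  through step 3 (move(hall,kitchen)): drop {at(kitchen)}, keep {open(d_bay_office)}, require {at(hall), open(d_hall_kitchen)}
    → {at(hall), open(d_bay_office), open(d_hall_kitchen)}
  through step 2 (move(kitchen,hall)): drop {at(hall)}, keep {open(d_bay_office), open(d_hall_kitchen)}, require {at(kitchen), open(d_hall_kitchen)}
    → {at(kitchen), open(d_bay_office), open(d_hall_kitchen)}
  through step 1 (move(bay,kitchen)): drop {at(kitchen)}, keep {open(d_bay_office), open(d_hall_kitchen)}, require {at(bay), open(d_kitchen_bay)}
    → {at(bay), open(d_bay_office), open(d_hall_kitchen), open(d_kitchen_bay)}

== RESULT ==
["at(bay)", "open(d_bay_office)", "open(d_hall_kitchen)", "open(d_kitchen_bay)"]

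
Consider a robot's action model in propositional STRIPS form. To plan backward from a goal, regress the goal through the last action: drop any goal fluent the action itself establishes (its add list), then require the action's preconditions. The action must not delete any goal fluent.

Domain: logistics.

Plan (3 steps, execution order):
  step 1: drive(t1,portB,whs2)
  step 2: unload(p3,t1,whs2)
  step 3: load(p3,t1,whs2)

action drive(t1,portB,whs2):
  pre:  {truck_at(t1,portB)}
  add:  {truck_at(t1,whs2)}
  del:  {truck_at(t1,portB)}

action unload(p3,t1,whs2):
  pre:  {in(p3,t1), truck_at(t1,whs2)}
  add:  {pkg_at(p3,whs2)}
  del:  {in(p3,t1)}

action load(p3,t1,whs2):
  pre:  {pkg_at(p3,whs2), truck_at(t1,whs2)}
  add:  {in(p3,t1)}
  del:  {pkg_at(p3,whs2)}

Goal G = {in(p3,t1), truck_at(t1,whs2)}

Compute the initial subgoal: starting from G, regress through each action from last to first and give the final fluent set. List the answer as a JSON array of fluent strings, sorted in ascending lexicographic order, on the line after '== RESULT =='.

Work backward from the goal:
  through step 3 (load(p3,t1,whs2)): drop {in(p3,t1)}, keep {truck_at(t1,whs2)}, require {pkg_at(p3,whs2), truck_at(t1,whs2)}
    → {pkg_at(p3,whs2), truck_at(t1,whs2)}
  through step 2 (unload(p3,t1,whs2)): drop {pkg_at(p3,whs2)}, keep {truck_at(t1,whs2)}, require {in(p3,t1), truck_at(t1,whs2)}
    → {in(p3,t1), truck_at(t1,whs2)}
  through step 1 (drive(t1,portB,whs2)): drop {truck_at(t1,whs2)}, keep {in(p3,t1)}, require {truck_at(t1,portB)}
    → {in(p3,t1), truck_at(t1,portB)}

== RESULT ==
["in(p3,t1)", "truck_at(t1,portB)"]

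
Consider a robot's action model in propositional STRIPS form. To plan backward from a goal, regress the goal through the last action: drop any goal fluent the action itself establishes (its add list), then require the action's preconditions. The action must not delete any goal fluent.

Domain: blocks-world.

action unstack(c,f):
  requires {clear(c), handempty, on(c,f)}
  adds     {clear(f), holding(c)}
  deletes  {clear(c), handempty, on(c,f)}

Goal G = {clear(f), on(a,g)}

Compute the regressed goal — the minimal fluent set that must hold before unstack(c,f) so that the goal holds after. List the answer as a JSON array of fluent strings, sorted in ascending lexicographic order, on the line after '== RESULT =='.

Regress:
  G ∩ del = {}  (empty — regression defined)
  G \ add = {clear(f), on(a,g)} \ {clear(f), holding(c)} = {on(a,g)}
  ∪ pre   = {on(a,g)} ∪ {clear(c), handempty, on(c,f)}
          = {clear(c), handempty, on(a,g), on(c,f)}

== RESULT ==
["clear(c)", "handempty", "on(a,g)", "on(c,f)"]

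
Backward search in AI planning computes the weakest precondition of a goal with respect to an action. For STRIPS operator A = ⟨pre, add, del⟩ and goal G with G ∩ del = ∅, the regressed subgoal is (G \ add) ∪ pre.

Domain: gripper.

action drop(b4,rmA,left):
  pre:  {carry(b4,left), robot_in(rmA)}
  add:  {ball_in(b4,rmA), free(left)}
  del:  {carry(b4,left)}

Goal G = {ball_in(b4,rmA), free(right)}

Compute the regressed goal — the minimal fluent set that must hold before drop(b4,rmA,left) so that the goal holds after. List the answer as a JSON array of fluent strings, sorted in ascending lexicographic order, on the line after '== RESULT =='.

Compute (G \ add) ∪ pre:
  G ∩ del = {}  (empty — regression defined)
  G \ add = {ball_in(b4,rmA), free(right)} \ {ball_in(b4,rmA), free(left)} = {free(right)}
  ∪ pre   = {free(right)} ∪ {carry(b4,left), robot_in(rmA)}
          = {carry(b4,left), free(right), robot_in(rmA)}

== RESULT ==
["carry(b4,left)", "free(right)", "robot_in(rmA)"]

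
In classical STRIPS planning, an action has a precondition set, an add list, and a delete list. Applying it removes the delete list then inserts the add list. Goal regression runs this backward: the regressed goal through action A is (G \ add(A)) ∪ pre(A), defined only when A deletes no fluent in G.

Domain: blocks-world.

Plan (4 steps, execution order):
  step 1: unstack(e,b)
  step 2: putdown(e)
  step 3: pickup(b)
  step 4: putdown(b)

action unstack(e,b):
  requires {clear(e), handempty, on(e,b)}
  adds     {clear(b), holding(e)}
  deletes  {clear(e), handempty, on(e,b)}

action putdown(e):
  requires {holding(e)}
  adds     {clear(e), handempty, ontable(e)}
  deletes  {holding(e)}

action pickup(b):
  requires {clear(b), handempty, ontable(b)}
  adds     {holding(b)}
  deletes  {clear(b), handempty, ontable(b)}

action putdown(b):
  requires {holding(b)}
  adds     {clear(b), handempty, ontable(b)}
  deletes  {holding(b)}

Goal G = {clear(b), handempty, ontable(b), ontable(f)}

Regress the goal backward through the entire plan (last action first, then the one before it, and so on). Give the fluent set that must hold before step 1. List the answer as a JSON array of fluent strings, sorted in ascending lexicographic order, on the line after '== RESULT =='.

Regress step by step:
  through step 4 (putdown(b)): drop {clear(b), handempty, ontable(b)}, keep {ontable(f)}, require {holding(b)}
    → {holding(b), ontable(f)}
  through step 3 (pickup(b)): drop {holding(b)}, keep {ontable(f)}, require {clear(b), handempty, ontable(b)}
    → {clear(b), handempty, ontable(b), ontable(f)}
  through step 2 (putdown(e)): drop {handempty}, keep {clear(b), ontable(b), ontable(f)}, require {holding(e)}
    → {clear(b), holding(e), ontable(b), ontable(f)}
  through step 1 (unstack(e,b)): drop {clear(b), holding(e)}, keep {ontable(b), ontable(f)}, require {clear(e), handempty, on(e,b)}
    → {clear(e), handempty, on(e,b), ontable(b), ontable(f)}

== RESULT ==
["clear(e)", "handempty", "on(e,b)", "ontable(b)", "ontable(f)"]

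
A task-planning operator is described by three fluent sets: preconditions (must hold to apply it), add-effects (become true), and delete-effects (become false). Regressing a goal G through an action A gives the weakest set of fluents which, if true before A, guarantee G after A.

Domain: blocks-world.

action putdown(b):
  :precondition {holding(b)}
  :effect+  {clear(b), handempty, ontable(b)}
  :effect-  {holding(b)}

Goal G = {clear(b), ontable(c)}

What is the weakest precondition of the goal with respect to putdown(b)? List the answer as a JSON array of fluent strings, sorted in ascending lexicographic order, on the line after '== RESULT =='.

Compute (G \ add) ∪ pre:
  G ∩ del = {}  (empty — regression defined)
  G \ add = {clear(b), ontable(c)} \ {clear(b), handempty, ontable(b)} = {ontable(c)}
  ∪ pre   = {ontable(c)} ∪ {holding(b)}
          = {holding(b), ontable(c)}

== RESULT ==
["holding(b)", "ontable(c)"]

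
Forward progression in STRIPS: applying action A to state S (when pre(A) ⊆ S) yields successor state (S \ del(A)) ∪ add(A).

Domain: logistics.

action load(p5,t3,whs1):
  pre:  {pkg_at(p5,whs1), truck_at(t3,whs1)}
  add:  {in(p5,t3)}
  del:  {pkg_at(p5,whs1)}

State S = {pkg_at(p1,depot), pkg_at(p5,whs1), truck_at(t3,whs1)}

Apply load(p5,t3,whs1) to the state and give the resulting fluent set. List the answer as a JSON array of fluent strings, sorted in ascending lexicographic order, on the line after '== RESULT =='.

Compute (S \ del) ∪ add:
  pre ⊆ S: {pkg_at(p5,whs1), truck_at(t3,whs1)} ⊆ S  — applicable
  S \ del = {pkg_at(p1,depot), truck_at(t3,whs1)}
  ∪ add   = {in(p5,t3), pkg_at(p1,depot), truck_at(t3,whs1)}

== RESULT ==
["in(p5,t3)", "pkg_at(p1,depot)", "truck_at(t3,whs1)"]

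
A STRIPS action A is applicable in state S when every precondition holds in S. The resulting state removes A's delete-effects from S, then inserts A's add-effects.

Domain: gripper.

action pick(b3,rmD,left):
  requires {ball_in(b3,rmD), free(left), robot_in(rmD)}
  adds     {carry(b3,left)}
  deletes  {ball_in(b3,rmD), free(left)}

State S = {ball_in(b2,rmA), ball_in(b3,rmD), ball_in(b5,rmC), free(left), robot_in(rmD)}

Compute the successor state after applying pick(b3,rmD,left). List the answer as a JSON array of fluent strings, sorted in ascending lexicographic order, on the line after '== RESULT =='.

Progress:
  pre ⊆ S: {ball_in(b3,rmD), free(left), robot_in(rmD)} ⊆ S  — applicable
  S \ del = {ball_in(b2,rmA), ball_in(b5,rmC), robot_in(rmD)}
  ∪ add   = {ball_in(b2,rmA), ball_in(b5,rmC), carry(b3,left), robot_in(rmD)}

== RESULT ==
["ball_in(b2,rmA)", "ball_in(b5,rmC)", "carry(b3,left)", "robot_in(rmD)"]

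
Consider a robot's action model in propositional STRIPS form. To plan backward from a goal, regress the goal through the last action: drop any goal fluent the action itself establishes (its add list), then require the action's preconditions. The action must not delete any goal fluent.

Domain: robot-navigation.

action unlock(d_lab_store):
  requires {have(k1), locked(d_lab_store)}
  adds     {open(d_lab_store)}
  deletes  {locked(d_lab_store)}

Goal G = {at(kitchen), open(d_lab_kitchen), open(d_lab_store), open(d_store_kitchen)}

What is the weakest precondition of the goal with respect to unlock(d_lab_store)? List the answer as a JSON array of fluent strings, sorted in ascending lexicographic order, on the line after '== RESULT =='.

Regress:
  G ∩ del = {}  (empty — regression defined)
  G \ add = {at(kitchen), open(d_lab_kitchen), open(d_lab_store), open(d_store_kitchen)} \ {open(d_lab_store)} = {at(kitchen), open(d_lab_kitchen), open(d_store_kitchen)}
  ∪ pre   = {at(kitchen), open(d_lab_kitchen), open(d_store_kitchen)} ∪ {have(k1), locked(d_lab_store)}
          = {at(kitchen), have(k1), locked(d_lab_store), open(d_lab_kitchen), open(d_store_kitchen)}

== RESULT ==
["at(kitchen)", "have(k1)", "locked(d_lab_store)", "open(d_lab_kitchen)", "open(d_store_kitchen)"]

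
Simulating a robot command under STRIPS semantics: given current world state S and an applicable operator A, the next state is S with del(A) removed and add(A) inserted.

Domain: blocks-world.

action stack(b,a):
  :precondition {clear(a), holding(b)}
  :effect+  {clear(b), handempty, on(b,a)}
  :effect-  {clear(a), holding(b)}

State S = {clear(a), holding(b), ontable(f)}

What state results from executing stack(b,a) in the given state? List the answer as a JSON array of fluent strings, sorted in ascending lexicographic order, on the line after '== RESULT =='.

Compute (S \ del) ∪ add:
  pre ⊆ S: {clear(a), holding(b)} ⊆ S  — applicable
  S \ del = {ontable(f)}
  ∪ add   = {clear(b), handempty, on(b,a), ontable(f)}

== RESULT ==
["clear(b)", "handempty", "on(b,a)", "ontable(f)"]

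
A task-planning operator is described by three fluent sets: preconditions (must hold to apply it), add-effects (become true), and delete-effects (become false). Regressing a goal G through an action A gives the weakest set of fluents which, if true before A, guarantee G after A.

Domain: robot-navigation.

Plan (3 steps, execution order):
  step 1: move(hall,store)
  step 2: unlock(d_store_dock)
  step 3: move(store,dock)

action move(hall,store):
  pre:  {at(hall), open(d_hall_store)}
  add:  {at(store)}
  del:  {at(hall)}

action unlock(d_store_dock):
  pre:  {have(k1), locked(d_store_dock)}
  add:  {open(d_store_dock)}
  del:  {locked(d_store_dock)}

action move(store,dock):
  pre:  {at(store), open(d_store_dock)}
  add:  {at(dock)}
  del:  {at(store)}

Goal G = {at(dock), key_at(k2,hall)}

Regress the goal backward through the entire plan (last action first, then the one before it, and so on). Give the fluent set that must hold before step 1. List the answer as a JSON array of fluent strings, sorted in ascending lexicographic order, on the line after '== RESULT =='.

Regress step by step:
  through step 3 (move(store,dock)): drop {at(dock)}, keep {key_at(k2,hall)}, require {at(store), open(d_store_dock)}
    → {at(store), key_at(k2,hall), open(d_store_dock)}
  through step 2 (unlock(d_store_dock)): drop {open(d_store_dock)}, keep {at(store), key_at(k2,hall)}, require {have(k1), locked(d_store_dock)}
    → {at(store), have(k1), key_at(k2,hall), locked(d_store_dock)}
  through step 1 (move(hall,store)): drop {at(store)}, keep {have(k1), key_at(k2,hall), locked(d_store_dock)}, require {at(hall), open(d_hall_store)}
    → {at(hall), have(k1), key_at(k2,hall), locked(d_store_dock), open(d_hall_store)}

== RESULT ==
["at(hall)", "have(k1)", "key_at(k2,hall)", "locked(d_store_dock)", "open(d_hall_store)"]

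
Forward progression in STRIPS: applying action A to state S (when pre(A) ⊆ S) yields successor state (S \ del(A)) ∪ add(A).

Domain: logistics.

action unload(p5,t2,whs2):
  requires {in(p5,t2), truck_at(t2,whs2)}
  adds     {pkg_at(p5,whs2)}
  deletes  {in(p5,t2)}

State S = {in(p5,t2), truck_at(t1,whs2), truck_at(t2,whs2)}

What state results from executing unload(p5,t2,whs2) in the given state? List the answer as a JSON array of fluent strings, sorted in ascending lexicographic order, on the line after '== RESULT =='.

Progress:
  pre ⊆ S: {in(p5,t2), truck_at(t2,whs2)} ⊆ S  — applicable
  S \ del = {truck_at(t1,whs2), truck_at(t2,whs2)}
  ∪ add   = {pkg_at(p5,whs2), truck_at(t1,whs2), truck_at(t2,whs2)}

== RESULT ==
["pkg_at(p5,whs2)", "truck_at(t1,whs2)", "truck_at(t2,whs2)"]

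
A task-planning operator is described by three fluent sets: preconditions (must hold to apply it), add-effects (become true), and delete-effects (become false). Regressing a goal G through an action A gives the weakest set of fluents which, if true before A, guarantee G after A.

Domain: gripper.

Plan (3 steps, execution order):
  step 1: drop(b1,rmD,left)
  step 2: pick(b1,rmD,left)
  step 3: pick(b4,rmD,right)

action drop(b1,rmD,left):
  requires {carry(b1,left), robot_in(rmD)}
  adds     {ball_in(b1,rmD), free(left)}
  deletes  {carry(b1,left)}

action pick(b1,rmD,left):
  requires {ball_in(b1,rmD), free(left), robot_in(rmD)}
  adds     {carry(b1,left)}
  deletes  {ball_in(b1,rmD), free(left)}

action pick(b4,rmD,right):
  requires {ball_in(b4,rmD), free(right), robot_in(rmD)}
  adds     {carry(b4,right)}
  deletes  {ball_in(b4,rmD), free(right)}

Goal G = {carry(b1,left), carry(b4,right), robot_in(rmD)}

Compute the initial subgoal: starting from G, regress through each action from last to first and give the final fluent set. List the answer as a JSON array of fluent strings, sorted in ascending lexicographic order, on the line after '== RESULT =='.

Work backward from the goal:
  through step 3 (pick(b4,rmD,right)): drop {carry(b4,right)}, keep {carry(b1,left), robot_in(rmD)}, require {ball_in(b4,rmD), free(right), robot_in(rmD)}
    → {ball_in(b4,rmD), carry(b1,left), free(right), robot_in(rmD)}
  through step 2 (pick(b1,rmD,left)): drop {carry(b1,left)}, keep {ball_in(b4,rmD), free(right), robot_in(rmD)}, require {ball_in(b1,rmD), free(left), robot_in(rmD)}
    → {ball_in(b1,rmD), ball_in(b4,rmD), free(left), free(right), robot_in(rmD)}
  through step 1 (drop(b1,rmD,left)): drop {ball_in(b1,rmD), free(left)}, keep {ball_in(b4,rmD), free(right), robot_in(rmD)}, require {carry(b1,left), robot_in(rmD)}
    → {ball_in(b4,rmD), carry(b1,left), free(right), robot_in(rmD)}

== RESULT ==
["ball_in(b4,rmD)", "carry(b1,left)", "free(right)", "robot_in(rmD)"]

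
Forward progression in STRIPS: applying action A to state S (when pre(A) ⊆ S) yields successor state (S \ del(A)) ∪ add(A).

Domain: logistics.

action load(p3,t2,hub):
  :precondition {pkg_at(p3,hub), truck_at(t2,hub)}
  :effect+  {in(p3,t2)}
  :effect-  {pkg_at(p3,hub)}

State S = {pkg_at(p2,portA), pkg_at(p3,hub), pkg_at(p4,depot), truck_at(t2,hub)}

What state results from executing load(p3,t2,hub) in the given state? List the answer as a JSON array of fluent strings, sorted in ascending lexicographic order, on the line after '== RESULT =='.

Progress:
  pre ⊆ S: {pkg_at(p3,hub), truck_at(t2,hub)} ⊆ S  — applicable
  S \ del = {pkg_at(p2,portA), pkg_at(p4,depot), truck_at(t2,hub)}
  ∪ add   = {in(p3,t2), pkg_at(p2,portA), pkg_at(p4,depot), truck_at(t2,hub)}

== RESULT ==
["in(p3,t2)", "pkg_at(p2,portA)", "pkg_at(p4,depot)", "truck_at(t2,hub)"]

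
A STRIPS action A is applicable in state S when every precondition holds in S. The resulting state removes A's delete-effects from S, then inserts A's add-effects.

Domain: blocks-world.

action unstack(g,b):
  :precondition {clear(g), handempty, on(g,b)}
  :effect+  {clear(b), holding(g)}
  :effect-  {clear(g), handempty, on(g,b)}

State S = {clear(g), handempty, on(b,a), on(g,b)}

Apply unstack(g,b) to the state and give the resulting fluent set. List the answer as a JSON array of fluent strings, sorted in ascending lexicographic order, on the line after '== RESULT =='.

Progress:
  pre ⊆ S: {clear(g), handempty, on(g,b)} ⊆ S  — applicable
  S \ del = {on(b,a)}
  ∪ add   = {clear(b), holding(g), on(b,a)}

== RESULT ==
["clear(b)", "holding(g)", "on(b,a)"]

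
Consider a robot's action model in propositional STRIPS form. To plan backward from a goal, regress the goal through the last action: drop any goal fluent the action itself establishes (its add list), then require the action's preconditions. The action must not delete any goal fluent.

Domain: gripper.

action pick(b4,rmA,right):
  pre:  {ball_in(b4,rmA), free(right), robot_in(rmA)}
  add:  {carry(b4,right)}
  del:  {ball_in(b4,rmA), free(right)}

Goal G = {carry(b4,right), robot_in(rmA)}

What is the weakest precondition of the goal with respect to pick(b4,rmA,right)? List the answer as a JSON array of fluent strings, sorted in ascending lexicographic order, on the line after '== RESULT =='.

Compute (G \ add) ∪ pre:
  G ∩ del = {}  (empty — regression defined)
  G \ add = {carry(b4,right), robot_in(rmA)} \ {carry(b4,right)} = {robot_in(rmA)}
  ∪ pre   = {robot_in(rmA)} ∪ {ball_in(b4,rmA), free(right), robot_in(rmA)}
          = {ball_in(b4,rmA), free(right), robot_in(rmA)}

== RESULT ==
["ball_in(b4,rmA)", "free(right)", "robot_in(rmA)"]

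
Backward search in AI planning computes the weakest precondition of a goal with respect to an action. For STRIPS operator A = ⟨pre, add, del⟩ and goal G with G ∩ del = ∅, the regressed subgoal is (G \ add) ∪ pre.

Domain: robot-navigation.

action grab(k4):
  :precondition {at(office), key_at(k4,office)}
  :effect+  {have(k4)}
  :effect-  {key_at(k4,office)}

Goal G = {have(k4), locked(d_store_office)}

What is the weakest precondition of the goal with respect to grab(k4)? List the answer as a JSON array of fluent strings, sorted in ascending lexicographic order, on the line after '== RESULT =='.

Compute (G \ add) ∪ pre:
  G ∩ del = {}  (empty — regression defined)
  G \ add = {have(k4), locked(d_store_office)} \ {have(k4)} = {locked(d_store_office)}
  ∪ pre   = {locked(d_store_office)} ∪ {at(office), key_at(k4,office)}
          = {at(office), key_at(k4,office), locked(d_store_office)}

== RESULT ==
["at(office)", "key_at(k4,office)", "locked(d_store_office)"]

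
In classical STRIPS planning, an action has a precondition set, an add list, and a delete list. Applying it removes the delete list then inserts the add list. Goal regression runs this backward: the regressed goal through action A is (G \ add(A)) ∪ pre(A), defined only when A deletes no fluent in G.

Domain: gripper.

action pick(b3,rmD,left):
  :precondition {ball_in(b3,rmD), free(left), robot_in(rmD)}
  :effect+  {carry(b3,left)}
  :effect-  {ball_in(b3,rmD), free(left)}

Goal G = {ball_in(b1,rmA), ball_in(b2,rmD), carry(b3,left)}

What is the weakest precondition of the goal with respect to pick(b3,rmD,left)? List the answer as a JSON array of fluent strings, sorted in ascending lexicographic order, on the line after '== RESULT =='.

Regress:
  G ∩ del = {}  (empty — regression defined)
  G \ add = {ball_in(b1,rmA), ball_in(b2,rmD), carry(b3,left)} \ {carry(b3,left)} = {ball_in(b1,rmA), ball_in(b2,rmD)}
  ∪ pre   = {ball_in(b1,rmA), ball_in(b2,rmD)} ∪ {ball_in(b3,rmD), free(left), robot_in(rmD)}
          = {ball_in(b1,rmA), ball_in(b2,rmD), ball_in(b3,rmD), free(left), robot_in(rmD)}

== RESULT ==
["ball_in(b1,rmA)", "ball_in(b2,rmD)", "ball_in(b3,rmD)", "free(left)", "robot_in(rmD)"]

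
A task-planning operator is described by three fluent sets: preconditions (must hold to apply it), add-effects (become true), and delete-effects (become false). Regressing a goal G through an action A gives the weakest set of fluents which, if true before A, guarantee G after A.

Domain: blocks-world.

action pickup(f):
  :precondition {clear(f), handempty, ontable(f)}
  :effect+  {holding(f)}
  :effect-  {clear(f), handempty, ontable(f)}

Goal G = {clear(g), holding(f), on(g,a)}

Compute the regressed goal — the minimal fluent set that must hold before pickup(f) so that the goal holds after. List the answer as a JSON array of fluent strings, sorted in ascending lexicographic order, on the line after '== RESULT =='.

Compute (G \ add) ∪ pre:
  G ∩ del = {}  (empty — regression defined)
  G \ add = {clear(g), holding(f), on(g,a)} \ {holding(f)} = {clear(g), on(g,a)}
  ∪ pre   = {clear(g), on(g,a)} ∪ {clear(f), handempty, ontable(f)}
          = {clear(f), clear(g), handempty, on(g,a), ontable(f)}

== RESULT ==
["clear(f)", "clear(g)", "handempty", "on(g,a)", "ontable(f)"]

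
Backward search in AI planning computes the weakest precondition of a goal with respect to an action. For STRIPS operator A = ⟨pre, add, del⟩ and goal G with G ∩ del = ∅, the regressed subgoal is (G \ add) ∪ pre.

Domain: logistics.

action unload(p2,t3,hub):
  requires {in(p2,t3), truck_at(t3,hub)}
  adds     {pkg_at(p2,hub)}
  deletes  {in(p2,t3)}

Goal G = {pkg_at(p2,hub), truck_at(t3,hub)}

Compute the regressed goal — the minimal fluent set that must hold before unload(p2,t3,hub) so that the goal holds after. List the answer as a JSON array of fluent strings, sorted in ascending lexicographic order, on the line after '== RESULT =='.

Regress:
  G ∩ del = {}  (empty — regression defined)
  G \ add = {pkg_at(p2,hub), truck_at(t3,hub)} \ {pkg_at(p2,hub)} = {truck_at(t3,hub)}
  ∪ pre   = {truck_at(t3,hub)} ∪ {in(p2,t3), truck_at(t3,hub)}
          = {in(p2,t3), truck_at(t3,hub)}

== RESULT ==
["in(p2,t3)", "truck_at(t3,hub)"]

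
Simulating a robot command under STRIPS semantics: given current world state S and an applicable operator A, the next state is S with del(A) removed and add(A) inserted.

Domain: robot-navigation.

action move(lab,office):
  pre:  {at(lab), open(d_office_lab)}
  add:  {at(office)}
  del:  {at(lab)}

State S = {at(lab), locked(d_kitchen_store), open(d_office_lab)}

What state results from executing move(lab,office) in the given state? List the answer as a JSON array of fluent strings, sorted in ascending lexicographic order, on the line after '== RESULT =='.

Progress:
  pre ⊆ S: {at(lab), open(d_office_lab)} ⊆ S  — applicable
  S \ del = {locked(d_kitchen_store), open(d_office_lab)}
  ∪ add   = {at(office), locked(d_kitchen_store), open(d_office_lab)}

== RESULT ==
["at(office)", "locked(d_kitchen_store)", "open(d_office_lab)"]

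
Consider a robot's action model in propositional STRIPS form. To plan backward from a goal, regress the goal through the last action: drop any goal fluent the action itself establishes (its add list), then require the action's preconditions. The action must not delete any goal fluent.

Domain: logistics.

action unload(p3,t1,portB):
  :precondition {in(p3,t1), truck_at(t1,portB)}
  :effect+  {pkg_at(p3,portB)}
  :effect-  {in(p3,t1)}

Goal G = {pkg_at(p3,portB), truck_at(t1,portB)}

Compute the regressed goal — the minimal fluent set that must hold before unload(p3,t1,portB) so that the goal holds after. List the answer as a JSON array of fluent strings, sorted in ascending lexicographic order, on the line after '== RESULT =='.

Compute (G \ add) ∪ pre:
  G ∩ del = {}  (empty — regression defined)
  G \ add = {pkg_at(p3,portB), truck_at(t1,portB)} \ {pkg_at(p3,portB)} = {truck_at(t1,portB)}
  ∪ pre   = {truck_at(t1,portB)} ∪ {in(p3,t1), truck_at(t1,portB)}
          = {in(p3,t1), truck_at(t1,portB)}

== RESULT ==
["in(p3,t1)", "truck_at(t1,portB)"]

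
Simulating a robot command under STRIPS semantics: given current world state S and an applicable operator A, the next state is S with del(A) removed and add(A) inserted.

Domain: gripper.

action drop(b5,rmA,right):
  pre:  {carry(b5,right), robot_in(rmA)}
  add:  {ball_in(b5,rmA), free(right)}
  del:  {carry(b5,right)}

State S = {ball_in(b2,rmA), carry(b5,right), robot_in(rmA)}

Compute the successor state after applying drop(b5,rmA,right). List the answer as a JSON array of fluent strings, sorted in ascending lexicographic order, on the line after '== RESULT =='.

Compute (S \ del) ∪ add:
  pre ⊆ S: {carry(b5,right), robot_in(rmA)} ⊆ S  — applicable
  S \ del = {ball_in(b2,rmA), robot_in(rmA)}
  ∪ add   = {ball_in(b2,rmA), ball_in(b5,rmA), free(right), robot_in(rmA)}

== RESULT ==
["ball_in(b2,rmA)", "ball_in(b5,rmA)", "free(right)", "robot_in(rmA)"]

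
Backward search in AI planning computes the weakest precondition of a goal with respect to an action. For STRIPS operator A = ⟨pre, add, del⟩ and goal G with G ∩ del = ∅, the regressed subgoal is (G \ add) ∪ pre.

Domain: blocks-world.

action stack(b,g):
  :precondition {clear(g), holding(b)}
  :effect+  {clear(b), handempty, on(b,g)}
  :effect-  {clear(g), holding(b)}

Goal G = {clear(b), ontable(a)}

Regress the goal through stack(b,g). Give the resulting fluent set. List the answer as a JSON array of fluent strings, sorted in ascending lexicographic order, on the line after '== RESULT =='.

Regress:
  G ∩ del = {}  (empty — regression defined)
  G \ add = {clear(b), ontable(a)} \ {clear(b), handempty, on(b,g)} = {ontable(a)}
  ∪ pre   = {ontable(a)} ∪ {clear(g), holding(b)}
          = {clear(g), holding(b), ontable(a)}

== RESULT ==
["clear(g)", "holding(b)", "ontable(a)"]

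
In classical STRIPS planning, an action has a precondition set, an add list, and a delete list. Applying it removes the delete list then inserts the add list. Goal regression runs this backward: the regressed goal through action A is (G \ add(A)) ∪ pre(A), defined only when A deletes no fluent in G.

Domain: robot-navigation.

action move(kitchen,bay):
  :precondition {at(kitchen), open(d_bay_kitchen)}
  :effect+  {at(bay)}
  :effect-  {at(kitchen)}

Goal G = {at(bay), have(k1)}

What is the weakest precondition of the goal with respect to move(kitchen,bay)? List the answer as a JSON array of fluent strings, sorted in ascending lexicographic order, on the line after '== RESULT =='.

Compute (G \ add) ∪ pre:
  G ∩ del = {}  (empty — regression defined)
  G \ add = {at(bay), have(k1)} \ {at(bay)} = {have(k1)}
  ∪ pre   = {have(k1)} ∪ {at(kitchen), open(d_bay_kitchen)}
          = {at(kitchen), have(k1), open(d_bay_kitchen)}

== RESULT ==
["at(kitchen)", "have(k1)", "open(d_bay_kitchen)"]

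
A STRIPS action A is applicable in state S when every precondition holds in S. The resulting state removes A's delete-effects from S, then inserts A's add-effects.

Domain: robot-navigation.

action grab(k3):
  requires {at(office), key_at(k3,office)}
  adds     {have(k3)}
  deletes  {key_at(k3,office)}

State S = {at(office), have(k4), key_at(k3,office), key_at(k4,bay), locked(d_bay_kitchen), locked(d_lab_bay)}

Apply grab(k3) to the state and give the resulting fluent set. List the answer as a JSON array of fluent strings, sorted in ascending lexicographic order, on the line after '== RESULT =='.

Progress:
  pre ⊆ S: {at(office), key_at(k3,office)} ⊆ S  — applicable
  S \ del = {at(office), have(k4), key_at(k4,bay), locked(d_bay_kitchen), locked(d_lab_bay)}
  ∪ add   = {at(office), have(k3), have(k4), key_at(k4,bay), locked(d_bay_kitchen), locked(d_lab_bay)}

== RESULT ==
["at(office)", "have(k3)", "have(k4)", "key_at(k4,bay)", "locked(d_bay_kitchen)", "locked(d_lab_bay)"]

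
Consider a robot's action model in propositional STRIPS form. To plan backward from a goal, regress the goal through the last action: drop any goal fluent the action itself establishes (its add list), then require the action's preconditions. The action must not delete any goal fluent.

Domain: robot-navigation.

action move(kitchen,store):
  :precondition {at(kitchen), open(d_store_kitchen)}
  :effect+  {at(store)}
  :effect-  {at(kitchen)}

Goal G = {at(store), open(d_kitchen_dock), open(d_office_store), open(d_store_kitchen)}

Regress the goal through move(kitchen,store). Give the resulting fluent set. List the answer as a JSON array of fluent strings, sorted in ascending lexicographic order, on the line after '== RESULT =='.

Regress:
  G ∩ del = {}  (empty — regression defined)
  G \ add = {at(store), open(d_kitchen_dock), open(d_office_store), open(d_store_kitchen)} \ {at(store)} = {open(d_kitchen_dock), open(d_office_store), open(d_store_kitchen)}
  ∪ pre   = {open(d_kitchen_dock), open(d_office_store), open(d_store_kitchen)} ∪ {at(kitchen), open(d_store_kitchen)}
          = {at(kitchen), open(d_kitchen_dock), open(d_office_store), open(d_store_kitchen)}

== RESULT ==
["at(kitchen)", "open(d_kitchen_dock)", "open(d_office_store)", "open(d_store_kitchen)"]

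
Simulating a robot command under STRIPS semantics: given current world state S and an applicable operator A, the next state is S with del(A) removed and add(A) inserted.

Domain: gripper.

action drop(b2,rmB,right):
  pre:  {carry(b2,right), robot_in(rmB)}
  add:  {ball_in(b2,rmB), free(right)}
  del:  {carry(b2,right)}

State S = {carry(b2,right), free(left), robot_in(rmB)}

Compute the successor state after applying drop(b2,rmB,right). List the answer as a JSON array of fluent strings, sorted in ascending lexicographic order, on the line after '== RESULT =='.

Compute (S \ del) ∪ add:
  pre ⊆ S: {carry(b2,right), robot_in(rmB)} ⊆ S  — applicable
  S \ del = {free(left), robot_in(rmB)}
  ∪ add   = {ball_in(b2,rmB), free(left), free(right), robot_in(rmB)}

== RESULT ==
["ball_in(b2,rmB)", "free(left)", "free(right)", "robot_in(rmB)"]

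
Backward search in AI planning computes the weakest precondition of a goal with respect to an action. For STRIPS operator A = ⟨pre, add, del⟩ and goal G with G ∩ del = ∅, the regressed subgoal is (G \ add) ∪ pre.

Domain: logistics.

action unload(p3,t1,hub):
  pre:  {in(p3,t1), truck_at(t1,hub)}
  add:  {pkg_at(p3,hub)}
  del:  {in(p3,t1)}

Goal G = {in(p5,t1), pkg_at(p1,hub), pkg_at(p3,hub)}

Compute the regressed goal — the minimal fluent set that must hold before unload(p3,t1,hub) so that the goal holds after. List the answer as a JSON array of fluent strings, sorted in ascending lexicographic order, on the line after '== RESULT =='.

Compute (G \ add) ∪ pre:
  G ∩ del = {}  (empty — regression defined)
  G \ add = {in(p5,t1), pkg_at(p1,hub), pkg_at(p3,hub)} \ {pkg_at(p3,hub)} = {in(p5,t1), pkg_at(p1,hub)}
  ∪ pre   = {in(p5,t1), pkg_at(p1,hub)} ∪ {in(p3,t1), truck_at(t1,hub)}
          = {in(p3,t1), in(p5,t1), pkg_at(p1,hub), truck_at(t1,hub)}

== RESULT ==
["in(p3,t1)", "in(p5,t1)", "pkg_at(p1,hub)", "truck_at(t1,hub)"]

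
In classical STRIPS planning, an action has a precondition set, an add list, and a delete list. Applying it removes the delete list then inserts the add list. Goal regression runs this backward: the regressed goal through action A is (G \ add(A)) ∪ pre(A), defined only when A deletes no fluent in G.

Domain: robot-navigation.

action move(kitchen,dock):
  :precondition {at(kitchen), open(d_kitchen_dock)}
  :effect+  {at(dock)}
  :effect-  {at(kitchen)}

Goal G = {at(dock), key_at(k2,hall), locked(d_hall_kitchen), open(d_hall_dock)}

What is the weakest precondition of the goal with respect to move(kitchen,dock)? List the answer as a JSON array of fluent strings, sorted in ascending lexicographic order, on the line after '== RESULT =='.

Compute (G \ add) ∪ pre:
  G ∩ del = {}  (empty — regression defined)
  G \ add = {at(dock), key_at(k2,hall), locked(d_hall_kitchen), open(d_hall_dock)} \ {at(dock)} = {key_at(k2,hall), locked(d_hall_kitchen), open(d_hall_dock)}
  ∪ pre   = {key_at(k2,hall), locked(d_hall_kitchen), open(d_hall_dock)} ∪ {at(kitchen), open(d_kitchen_dock)}
          = {at(kitchen), key_at(k2,hall), locked(d_hall_kitchen), open(d_hall_dock), open(d_kitchen_dock)}

== RESULT ==
["at(kitchen)", "key_at(k2,hall)", "locked(d_hall_kitchen)", "open(d_hall_dock)", "open(d_kitchen_dock)"]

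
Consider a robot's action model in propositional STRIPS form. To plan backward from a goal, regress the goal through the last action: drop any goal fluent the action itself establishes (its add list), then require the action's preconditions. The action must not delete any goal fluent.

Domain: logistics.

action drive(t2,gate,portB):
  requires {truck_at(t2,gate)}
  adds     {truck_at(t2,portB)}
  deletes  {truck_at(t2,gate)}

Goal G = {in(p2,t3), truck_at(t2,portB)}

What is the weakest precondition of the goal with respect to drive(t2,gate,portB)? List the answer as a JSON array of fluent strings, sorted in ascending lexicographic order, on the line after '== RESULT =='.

Compute (G \ add) ∪ pre:
  G ∩ del = {}  (empty — regression defined)
  G \ add = {in(p2,t3), truck_at(t2,portB)} \ {truck_at(t2,portB)} = {in(p2,t3)}
  ∪ pre   = {in(p2,t3)} ∪ {truck_at(t2,gate)}
          = {in(p2,t3), truck_at(t2,gate)}

== RESULT ==
["in(p2,t3)", "truck_at(t2,gate)"]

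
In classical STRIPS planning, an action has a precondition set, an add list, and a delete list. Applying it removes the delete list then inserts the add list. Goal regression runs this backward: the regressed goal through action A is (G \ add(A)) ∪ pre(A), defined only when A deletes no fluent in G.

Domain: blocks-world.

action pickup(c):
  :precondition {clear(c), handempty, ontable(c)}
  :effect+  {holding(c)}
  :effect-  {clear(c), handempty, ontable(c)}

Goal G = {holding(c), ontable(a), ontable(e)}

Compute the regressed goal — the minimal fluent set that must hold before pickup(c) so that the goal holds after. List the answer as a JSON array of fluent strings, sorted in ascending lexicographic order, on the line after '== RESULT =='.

Regress:
  G ∩ del = {}  (empty — regression defined)
  G \ add = {holding(c), ontable(a), ontable(e)} \ {holding(c)} = {ontable(a), ontable(e)}
  ∪ pre   = {ontable(a), ontable(e)} ∪ {clear(c), handempty, ontable(c)}
          = {clear(c), handempty, ontable(a), ontable(c), ontable(e)}

== RESULT ==
["clear(c)", "handempty", "ontable(a)", "ontable(c)", "ontable(e)"]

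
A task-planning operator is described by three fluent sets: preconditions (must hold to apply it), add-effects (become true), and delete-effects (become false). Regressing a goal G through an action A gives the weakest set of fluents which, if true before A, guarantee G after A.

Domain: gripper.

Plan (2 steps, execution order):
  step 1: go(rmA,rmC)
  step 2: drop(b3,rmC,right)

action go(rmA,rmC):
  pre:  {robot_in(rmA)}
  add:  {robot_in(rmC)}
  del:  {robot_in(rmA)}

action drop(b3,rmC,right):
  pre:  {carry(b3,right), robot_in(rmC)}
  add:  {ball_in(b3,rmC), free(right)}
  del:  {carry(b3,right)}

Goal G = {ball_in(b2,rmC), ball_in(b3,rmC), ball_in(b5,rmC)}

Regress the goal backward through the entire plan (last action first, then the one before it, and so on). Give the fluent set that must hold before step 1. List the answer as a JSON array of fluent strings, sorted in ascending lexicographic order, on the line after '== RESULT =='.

Regress step by step:
  through step 2 (drop(b3,rmC,right)): drop {ball_in(b3,rmC)}, keep {ball_in(b2,rmC), ball_in(b5,rmC)}, require {carry(b3,right), robot_in(rmC)}
    → {ball_in(b2,rmC), ball_in(b5,rmC), carry(b3,right), robot_in(rmC)}
  through step 1 (go(rmA,rmC)): drop {robot_in(rmC)}, keep {ball_in(b2,rmC), ball_in(b5,rmC), carry(b3,right)}, require {robot_in(rmA)}
    → {ball_in(b2,rmC), ball_in(b5,rmC), carry(b3,right), robot_in(rmA)}

== RESULT ==
["ball_in(b2,rmC)", "ball_in(b5,rmC)", "carry(b3,right)", "robot_in(rmA)"]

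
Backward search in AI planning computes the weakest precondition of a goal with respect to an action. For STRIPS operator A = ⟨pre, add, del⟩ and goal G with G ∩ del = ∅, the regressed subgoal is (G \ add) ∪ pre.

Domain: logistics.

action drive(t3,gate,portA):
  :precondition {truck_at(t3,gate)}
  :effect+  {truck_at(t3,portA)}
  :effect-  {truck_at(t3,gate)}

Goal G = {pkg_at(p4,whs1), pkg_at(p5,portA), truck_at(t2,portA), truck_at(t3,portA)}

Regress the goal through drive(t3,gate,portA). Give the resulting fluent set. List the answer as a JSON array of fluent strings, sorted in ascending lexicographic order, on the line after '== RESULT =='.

Regress:
  G ∩ del = {}  (empty — regression defined)
  G \ add = {pkg_at(p4,whs1), pkg_at(p5,portA), truck_at(t2,portA), truck_at(t3,portA)} \ {truck_at(t3,portA)} = {pkg_at(p4,whs1), pkg_at(p5,portA), truck_at(t2,portA)}
  ∪ pre   = {pkg_at(p4,whs1), pkg_at(p5,portA), truck_at(t2,portA)} ∪ {truck_at(t3,gate)}
          = {pkg_at(p4,whs1), pkg_at(p5,portA), truck_at(t2,portA), truck_at(t3,gate)}

== RESULT ==
["pkg_at(p4,whs1)", "pkg_at(p5,portA)", "truck_at(t2,portA)", "truck_at(t3,gate)"]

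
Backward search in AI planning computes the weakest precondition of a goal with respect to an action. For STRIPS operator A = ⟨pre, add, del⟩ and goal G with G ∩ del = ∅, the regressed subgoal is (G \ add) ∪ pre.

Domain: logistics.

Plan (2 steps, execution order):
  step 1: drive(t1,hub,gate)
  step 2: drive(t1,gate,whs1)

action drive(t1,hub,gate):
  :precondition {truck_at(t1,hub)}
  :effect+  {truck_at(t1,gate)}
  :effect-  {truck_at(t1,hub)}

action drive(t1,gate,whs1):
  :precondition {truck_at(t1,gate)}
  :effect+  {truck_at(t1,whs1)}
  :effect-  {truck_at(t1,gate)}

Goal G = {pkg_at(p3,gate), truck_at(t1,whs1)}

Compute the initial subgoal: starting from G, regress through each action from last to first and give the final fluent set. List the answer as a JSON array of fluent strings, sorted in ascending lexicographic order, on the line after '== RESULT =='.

Work backward from the goal:
  through step 2 (drive(t1,gate,whs1)): drop {truck_at(t1,whs1)}, keep {pkg_at(p3,gate)}, require {truck_at(t1,gate)}
    → {pkg_at(p3,gate), truck_at(t1,gate)}
  through step 1 (drive(t1,hub,gate)): drop {truck_at(t1,gate)}, keep {pkg_at(p3,gate)}, require {truck_at(t1,hub)}
    → {pkg_at(p3,gate), truck_at(t1,hub)}

== RESULT ==
["pkg_at(p3,gate)", "truck_at(t1,hub)"]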